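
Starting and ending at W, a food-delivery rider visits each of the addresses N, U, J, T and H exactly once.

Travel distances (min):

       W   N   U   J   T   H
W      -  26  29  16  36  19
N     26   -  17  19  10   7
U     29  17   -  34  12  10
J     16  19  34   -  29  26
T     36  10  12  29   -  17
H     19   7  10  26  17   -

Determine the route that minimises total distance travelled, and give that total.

There are 60 distinct closed tours to check (reversals are equivalent).
W - N - U - J - T - H - W: 26+17+34+29+17+19 = 142
W - N - U - J - H - T - W: 26+17+34+26+17+36 = 156
W - N - U - T - J - H - W: 26+17+12+29+26+19 = 129
W - N - U - T - H - J - W: 26+17+12+17+26+16 = 114
W - N - U - H - J - T - W: 26+17+10+26+29+36 = 144
W - N - U - H - T - J - W: 26+17+10+17+29+16 = 115
W - N - J - U - T - H - W: 26+19+34+12+17+19 = 127
W - N - J - U - H - T - W: 26+19+34+10+17+36 = 142
W - N - J - T - U - H - W: 26+19+29+12+10+19 = 115
W - N - J - T - H - U - W: 26+19+29+17+10+29 = 130
W - N - J - H - U - T - W: 26+19+26+10+12+36 = 129
W - N - J - H - T - U - W: 26+19+26+17+12+29 = 129
W - N - T - U - J - H - W: 26+10+12+34+26+19 = 127
W - N - T - U - H - J - W: 26+10+12+10+26+16 = 100
… (46 more)
W - J - N - T - U - H - W: 16+19+10+12+10+19 = 86  ← best
The minimum is 86.
One optimal route: W → J → N → T → U → H → W (or its reverse).

Shortest round trip = 86 min.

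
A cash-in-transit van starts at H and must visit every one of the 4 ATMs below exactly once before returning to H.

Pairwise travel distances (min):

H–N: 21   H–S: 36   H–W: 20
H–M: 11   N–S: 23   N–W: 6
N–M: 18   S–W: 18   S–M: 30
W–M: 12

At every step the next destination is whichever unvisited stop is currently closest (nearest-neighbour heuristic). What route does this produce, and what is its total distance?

88 min along H → M → W → N → S → H.

H → [M:11 / W:20 / N:21 / S:36] → M (11)
M → [W:12 / N:18 / S:30] → W (12)
W → [N:6 / S:18] → N (6)
N → [S:23] → S (23)
Return S→H: 36.
Total = 11 + 12 + 6 + 23 + 36 = 88.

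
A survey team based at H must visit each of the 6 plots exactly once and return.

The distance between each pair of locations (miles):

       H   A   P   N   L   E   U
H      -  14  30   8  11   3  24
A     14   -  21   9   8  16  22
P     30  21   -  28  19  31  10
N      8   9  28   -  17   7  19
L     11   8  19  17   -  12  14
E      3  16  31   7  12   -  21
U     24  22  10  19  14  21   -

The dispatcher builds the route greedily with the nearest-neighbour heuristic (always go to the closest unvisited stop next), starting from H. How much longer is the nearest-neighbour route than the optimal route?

Excess over optimum: 6 miles.

From H: E=3, N=8, L=11, A=14, U=24, P=30 → choose E (3).
From E: N=7, L=12, A=16, U=21, P=31 → choose N (7).
From N: A=9, L=17, U=19, P=28 → choose A (9).
From A: L=8, P=21, U=22 → choose L (8).
From L: U=14, P=19 → choose U (14).
From U: P=10 → choose P (10).
NN route H → E → N → A → L → U → P → H costs 81.
Optimal: H → L → U → P → A → N → E → H costs 75 (by enumerating all 360 distinct tours).
Excess = 81 − 75 = 6.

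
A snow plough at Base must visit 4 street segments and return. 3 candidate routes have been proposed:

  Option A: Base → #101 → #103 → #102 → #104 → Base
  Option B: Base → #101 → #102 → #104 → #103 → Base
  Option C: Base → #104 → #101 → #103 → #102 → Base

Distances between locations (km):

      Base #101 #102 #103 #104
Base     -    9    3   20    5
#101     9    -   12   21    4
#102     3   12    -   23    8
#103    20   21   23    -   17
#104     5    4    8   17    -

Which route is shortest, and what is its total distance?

Option A: 9 + 21 + 23 + 8 + 5 = 66
Option B: 9 + 12 + 8 + 17 + 20 = 66
Option C: 5 + 4 + 21 + 23 + 3 = 56

Shortest is Option C, total 56 km.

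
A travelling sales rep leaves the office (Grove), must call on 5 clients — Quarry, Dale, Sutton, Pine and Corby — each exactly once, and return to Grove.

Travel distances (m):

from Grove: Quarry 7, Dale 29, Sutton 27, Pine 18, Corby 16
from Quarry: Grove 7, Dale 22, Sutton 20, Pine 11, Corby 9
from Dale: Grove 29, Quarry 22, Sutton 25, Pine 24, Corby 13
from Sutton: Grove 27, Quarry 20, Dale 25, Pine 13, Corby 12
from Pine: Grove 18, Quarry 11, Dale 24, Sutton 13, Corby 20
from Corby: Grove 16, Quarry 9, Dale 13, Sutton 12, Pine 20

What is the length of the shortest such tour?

Minimum total distance: 85 m.

There are 60 distinct closed tours to check (reversals are equivalent).
Grove - Quarry - Dale - Sutton - Pine - Corby - Grove: 7+22+25+13+20+16 = 103
Grove - Quarry - Dale - Sutton - Corby - Pine - Grove: 7+22+25+12+20+18 = 104
Grove - Quarry - Dale - Pine - Sutton - Corby - Grove: 7+22+24+13+12+16 = 94
Grove - Quarry - Dale - Pine - Corby - Sutton - Grove: 7+22+24+20+12+27 = 112
Grove - Quarry - Dale - Corby - Sutton - Pine - Grove: 7+22+13+12+13+18 = 85
Grove - Quarry - Dale - Corby - Pine - Sutton - Grove: 7+22+13+20+13+27 = 102
Grove - Quarry - Sutton - Dale - Pine - Corby - Grove: 7+20+25+24+20+16 = 112
Grove - Quarry - Sutton - Dale - Corby - Pine - Grove: 7+20+25+13+20+18 = 103
Grove - Quarry - Sutton - Pine - Dale - Corby - Grove: 7+20+13+24+13+16 = 93
Grove - Quarry - Sutton - Pine - Corby - Dale - Grove: 7+20+13+20+13+29 = 102
Grove - Quarry - Sutton - Corby - Dale - Pine - Grove: 7+20+12+13+24+18 = 94
Grove - Quarry - Sutton - Corby - Pine - Dale - Grove: 7+20+12+20+24+29 = 112
Grove - Quarry - Pine - Dale - Sutton - Corby - Grove: 7+11+24+25+12+16 = 95
Grove - Quarry - Pine - Dale - Corby - Sutton - Grove: 7+11+24+13+12+27 = 94
… (46 more)
The minimum is 85.
One optimal route: Grove → Quarry → Dale → Corby → Sutton → Pine → Grove (or its reverse).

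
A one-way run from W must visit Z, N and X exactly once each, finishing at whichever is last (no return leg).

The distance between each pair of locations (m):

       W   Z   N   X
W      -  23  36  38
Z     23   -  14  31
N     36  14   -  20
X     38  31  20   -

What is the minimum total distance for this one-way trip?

57 m — the minimum one-way total.

There are 3! = 6 possible orderings.
W→Z→N→X: 23+14+20 = 57
W→Z→X→N: 23+31+20 = 74
W→N→Z→X: 36+14+31 = 81
W→N→X→Z: 36+20+31 = 87
W→X→Z→N: 38+31+14 = 83
W→X→N→Z: 38+20+14 = 72
The minimum is 57.
One shortest path: W → Z → N → X.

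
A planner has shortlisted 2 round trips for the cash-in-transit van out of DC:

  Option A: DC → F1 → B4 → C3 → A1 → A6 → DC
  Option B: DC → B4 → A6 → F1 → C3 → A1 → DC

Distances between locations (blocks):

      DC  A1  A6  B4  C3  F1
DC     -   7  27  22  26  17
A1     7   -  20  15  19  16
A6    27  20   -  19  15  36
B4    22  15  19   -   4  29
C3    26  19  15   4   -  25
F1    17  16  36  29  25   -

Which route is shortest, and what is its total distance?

Shortest is Option A, total 116 blocks.

Option A: 17 + 29 + 4 + 19 + 20 + 27 = 116
Option B: 22 + 19 + 36 + 25 + 19 + 7 = 128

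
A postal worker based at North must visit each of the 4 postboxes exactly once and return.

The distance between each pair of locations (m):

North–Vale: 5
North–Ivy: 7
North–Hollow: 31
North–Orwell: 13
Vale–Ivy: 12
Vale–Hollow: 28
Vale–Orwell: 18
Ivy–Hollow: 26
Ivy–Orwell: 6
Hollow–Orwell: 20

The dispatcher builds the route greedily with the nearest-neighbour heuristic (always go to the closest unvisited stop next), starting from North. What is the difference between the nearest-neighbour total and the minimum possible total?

North: Vale=5, Ivy=7, Orwell=13, Hollow=31 ⇒ Vale
Vale: Ivy=12, Orwell=18, Hollow=28 ⇒ Ivy
Ivy: Orwell=6, Hollow=26 ⇒ Orwell
Orwell: Hollow=20 ⇒ Hollow
NN route North → Vale → Ivy → Orwell → Hollow → North costs 74.
Optimal: North → Vale → Hollow → Orwell → Ivy → North costs 66 (by enumerating all 12 distinct tours).
Excess = 74 − 66 = 8.

The nearest-neighbour route is 8 m longer than optimal.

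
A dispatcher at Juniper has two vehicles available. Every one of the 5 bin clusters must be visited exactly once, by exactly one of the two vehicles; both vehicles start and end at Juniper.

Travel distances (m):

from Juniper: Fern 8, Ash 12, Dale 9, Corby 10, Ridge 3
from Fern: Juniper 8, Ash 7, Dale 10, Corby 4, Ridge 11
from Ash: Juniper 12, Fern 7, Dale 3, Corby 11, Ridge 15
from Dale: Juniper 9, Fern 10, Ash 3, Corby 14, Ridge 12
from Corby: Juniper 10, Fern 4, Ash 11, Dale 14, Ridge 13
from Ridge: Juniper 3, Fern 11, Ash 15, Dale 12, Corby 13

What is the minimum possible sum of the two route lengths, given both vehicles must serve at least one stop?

Check every non-empty split of the stops between the two vehicles; for each half take its own optimal tour:
  {Fern} + {Ash, Dale, Corby, Ridge}: 16 + 39 = 55
  {Ash} + {Fern, Dale, Corby, Ridge}: 24 + 39 = 63
  {Fern, Ash} + {Dale, Corby, Ridge}: 27 + 39 = 66
  {Dale} + {Fern, Ash, Corby, Ridge}: 18 + 39 = 57
  {Fern, Dale} + {Ash, Corby, Ridge}: 27 + 39 = 66
  {Ash, Dale} + {Fern, Corby, Ridge}: 24 + 28 = 52
  … (15 splits in total)
  {Fern, Ash, Dale, Corby} + {Ridge}: 33 + 6 = 39  ← best
Best: vehicle 1 Juniper → Dale → Ash → Fern → Corby → Juniper = 33; vehicle 2 Juniper → Ridge → Juniper = 6; combined 39.

39 m — the smallest possible combined total.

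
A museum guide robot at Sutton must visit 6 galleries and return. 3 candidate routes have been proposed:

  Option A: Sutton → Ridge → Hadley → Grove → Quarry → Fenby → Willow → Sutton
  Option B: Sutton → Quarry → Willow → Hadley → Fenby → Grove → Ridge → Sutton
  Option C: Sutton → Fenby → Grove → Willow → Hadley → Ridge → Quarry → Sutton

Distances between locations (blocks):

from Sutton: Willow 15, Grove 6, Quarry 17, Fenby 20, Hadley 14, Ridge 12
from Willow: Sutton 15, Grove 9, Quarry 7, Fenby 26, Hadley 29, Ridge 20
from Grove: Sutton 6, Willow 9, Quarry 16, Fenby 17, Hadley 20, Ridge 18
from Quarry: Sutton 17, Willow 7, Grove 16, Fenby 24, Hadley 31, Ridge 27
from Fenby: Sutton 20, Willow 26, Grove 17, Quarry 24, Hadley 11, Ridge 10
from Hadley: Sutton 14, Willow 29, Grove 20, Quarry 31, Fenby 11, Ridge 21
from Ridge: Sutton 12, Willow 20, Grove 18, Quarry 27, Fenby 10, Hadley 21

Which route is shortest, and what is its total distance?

Shortest is Option B, total 111 blocks.

Option A: 12 + 21 + 20 + 16 + 24 + 26 + 15 = 134
Option B: 17 + 7 + 29 + 11 + 17 + 18 + 12 = 111
Option C: 20 + 17 + 9 + 29 + 21 + 27 + 17 = 140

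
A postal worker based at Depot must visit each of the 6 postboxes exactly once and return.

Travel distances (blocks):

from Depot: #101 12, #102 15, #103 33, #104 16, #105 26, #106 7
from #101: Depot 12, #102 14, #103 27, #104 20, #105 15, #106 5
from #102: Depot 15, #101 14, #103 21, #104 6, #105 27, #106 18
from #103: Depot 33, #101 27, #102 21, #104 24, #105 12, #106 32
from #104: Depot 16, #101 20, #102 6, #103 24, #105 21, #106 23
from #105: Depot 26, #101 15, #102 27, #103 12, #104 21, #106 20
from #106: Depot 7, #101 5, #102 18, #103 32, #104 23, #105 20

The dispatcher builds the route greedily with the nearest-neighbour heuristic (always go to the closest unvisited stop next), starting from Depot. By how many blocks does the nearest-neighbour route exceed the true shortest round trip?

The nearest-neighbour route is 16 blocks longer than optimal.

Depot: #106=7, #101=12, #102=15, #104=16, #105=26, #103=33 ⇒ #106
#106: #101=5, #102=18, #105=20, #104=23, #103=32 ⇒ #101
#101: #102=14, #105=15, #104=20, #103=27 ⇒ #102
#102: #104=6, #103=21, #105=27 ⇒ #104
#104: #105=21, #103=24 ⇒ #105
#105: #103=12 ⇒ #103
NN route Depot → #106 → #101 → #102 → #104 → #105 → #103 → Depot costs 98.
Optimal: Depot → #104 → #102 → #103 → #105 → #101 → #106 → Depot costs 82 (by enumerating all 360 distinct tours).
Excess = 98 − 82 = 16.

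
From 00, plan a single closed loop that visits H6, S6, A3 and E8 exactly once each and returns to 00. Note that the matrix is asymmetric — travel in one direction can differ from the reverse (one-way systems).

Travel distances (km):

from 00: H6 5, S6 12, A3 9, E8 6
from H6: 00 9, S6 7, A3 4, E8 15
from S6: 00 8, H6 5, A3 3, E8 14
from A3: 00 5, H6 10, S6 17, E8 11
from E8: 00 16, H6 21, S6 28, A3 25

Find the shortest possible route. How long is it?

Shortest round trip = 42 km.

00-H6-S6-A3-E8-00: 5+7+3+11+16 = 42
00-H6-S6-E8-A3-00: 5+7+14+25+5 = 56
00-H6-A3-S6-E8-00: 5+4+17+14+16 = 56
00-H6-A3-E8-S6-00: 5+4+11+28+8 = 56
00-H6-E8-S6-A3-00: 5+15+28+3+5 = 56
00-H6-E8-A3-S6-00: 5+15+25+17+8 = 70
00-S6-H6-A3-E8-00: 12+5+4+11+16 = 48
00-S6-H6-E8-A3-00: 12+5+15+25+5 = 62
00-S6-A3-H6-E8-00: 12+3+10+15+16 = 56
00-S6-A3-E8-H6-00: 12+3+11+21+9 = 56
00-S6-E8-H6-A3-00: 12+14+21+4+5 = 56
00-S6-E8-A3-H6-00: 12+14+25+10+9 = 70
00-A3-H6-S6-E8-00: 9+10+7+14+16 = 56
00-A3-H6-E8-S6-00: 9+10+15+28+8 = 70
… (10 more)
The minimum is 42.
One optimal route: 00 → H6 → S6 → A3 → E8 → 00.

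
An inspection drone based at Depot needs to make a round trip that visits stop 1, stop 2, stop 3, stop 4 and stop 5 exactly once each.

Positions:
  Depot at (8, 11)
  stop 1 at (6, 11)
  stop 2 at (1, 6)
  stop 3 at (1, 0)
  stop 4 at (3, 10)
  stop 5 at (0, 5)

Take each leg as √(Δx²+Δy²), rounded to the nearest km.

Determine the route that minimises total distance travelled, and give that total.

Shortest round trip = 28 km.

There are 60 distinct closed tours to check (reversals are equivalent).
Depot → stop 1 → stop 2 → stop 3 → stop 4 → stop 5 → Depot: 2+7+6+10+6+10 = 41
Depot → stop 1 → stop 2 → stop 3 → stop 5 → stop 4 → Depot: 2+7+6+5+6+5 = 31
Depot → stop 1 → stop 2 → stop 4 → stop 3 → stop 5 → Depot: 2+7+4+10+5+10 = 38
Depot → stop 1 → stop 2 → stop 4 → stop 5 → stop 3 → Depot: 2+7+4+6+5+13 = 37
Depot → stop 1 → stop 2 → stop 5 → stop 3 → stop 4 → Depot: 2+7+1+5+10+5 = 30
Depot → stop 1 → stop 2 → stop 5 → stop 4 → stop 3 → Depot: 2+7+1+6+10+13 = 39
Depot → stop 1 → stop 3 → stop 2 → stop 4 → stop 5 → Depot: 2+12+6+4+6+10 = 40
Depot → stop 1 → stop 3 → stop 2 → stop 5 → stop 4 → Depot: 2+12+6+1+6+5 = 32
Depot → stop 1 → stop 3 → stop 4 → stop 2 → stop 5 → Depot: 2+12+10+4+1+10 = 39
Depot → stop 1 → stop 3 → stop 4 → stop 5 → stop 2 → Depot: 2+12+10+6+1+9 = 40
Depot → stop 1 → stop 3 → stop 5 → stop 2 → stop 4 → Depot: 2+12+5+1+4+5 = 29
Depot → stop 1 → stop 3 → stop 5 → stop 4 → stop 2 → Depot: 2+12+5+6+4+9 = 38
Depot → stop 1 → stop 4 → stop 2 → stop 3 → stop 5 → Depot: 2+3+4+6+5+10 = 30
Depot → stop 1 → stop 4 → stop 2 → stop 5 → stop 3 → Depot: 2+3+4+1+5+13 = 28
… (46 more)
The minimum is 28.
One optimal route: Depot → stop 1 → stop 4 → stop 2 → stop 5 → stop 3 → Depot (or its reverse).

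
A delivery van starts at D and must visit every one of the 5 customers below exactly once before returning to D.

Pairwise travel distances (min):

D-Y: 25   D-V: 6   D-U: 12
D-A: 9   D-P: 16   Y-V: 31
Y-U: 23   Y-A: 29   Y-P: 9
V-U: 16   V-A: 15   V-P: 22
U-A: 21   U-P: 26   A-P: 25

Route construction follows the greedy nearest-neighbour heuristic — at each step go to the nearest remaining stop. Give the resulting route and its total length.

From D: distances to unvisited — V=6, A=9, U=12, P=16, Y=25. Nearest is V (6).
From V: distances to unvisited — A=15, U=16, P=22, Y=31. Nearest is A (15).
From A: distances to unvisited — U=21, P=25, Y=29. Nearest is U (21).
From U: distances to unvisited — Y=23, P=26. Nearest is Y (23).
From Y: distances to unvisited — P=9. Nearest is P (9).
Return P→D: 16.
Total = 6 + 15 + 21 + 23 + 9 + 16 = 90.

Nearest-neighbour total = 90 min; route D → V → A → U → Y → P → D.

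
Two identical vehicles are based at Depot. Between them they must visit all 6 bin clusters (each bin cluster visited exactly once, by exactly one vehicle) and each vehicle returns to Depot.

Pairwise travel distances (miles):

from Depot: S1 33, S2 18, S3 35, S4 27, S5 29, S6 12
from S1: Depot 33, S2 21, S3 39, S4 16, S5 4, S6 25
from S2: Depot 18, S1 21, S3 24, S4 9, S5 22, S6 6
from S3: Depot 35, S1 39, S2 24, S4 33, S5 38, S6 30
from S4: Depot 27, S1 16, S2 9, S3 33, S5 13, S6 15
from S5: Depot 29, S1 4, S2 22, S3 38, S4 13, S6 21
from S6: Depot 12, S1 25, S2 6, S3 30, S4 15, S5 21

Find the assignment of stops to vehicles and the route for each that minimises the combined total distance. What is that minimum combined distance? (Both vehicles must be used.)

141 miles — the smallest possible combined total.

Try each way of splitting the stops between the two vehicles (each non-empty) and, for each split, find the best tour for each vehicle:
  {S1} + {S2, S3, S4, S5, S6}: 66 + 113 = 179
  {S2} + {S1, S3, S4, S5, S6}: 36 + 118 = 154
  {S1, S2} + {S3, S4, S5, S6}: 72 + 113 = 185
  {S3} + {S1, S2, S4, S5, S6}: 70 + 76 = 146
  {S1, S3} + {S2, S4, S5, S6}: 107 + 69 = 176
  {S2, S3} + {S1, S4, S5, S6}: 77 + 76 = 153
  … (31 splits in total)
  {S1, S2, S3, S4, S5} + {S6}: 117 + 24 = 141  ← best
Best: vehicle 1 Depot → S3 → S2 → S4 → S1 → S5 → Depot = 117; vehicle 2 Depot → S6 → Depot = 24; combined 141.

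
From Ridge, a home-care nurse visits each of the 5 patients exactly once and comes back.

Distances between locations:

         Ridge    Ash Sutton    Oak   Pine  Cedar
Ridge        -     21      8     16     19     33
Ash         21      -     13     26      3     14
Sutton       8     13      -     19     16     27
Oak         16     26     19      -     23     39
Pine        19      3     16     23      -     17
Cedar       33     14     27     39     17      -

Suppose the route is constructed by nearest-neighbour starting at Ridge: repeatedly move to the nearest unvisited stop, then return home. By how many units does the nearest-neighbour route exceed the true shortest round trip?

Ridge: Sutton=8, Oak=16, Pine=19, Ash=21, Cedar=33 ⇒ Sutton
Sutton: Ash=13, Pine=16, Oak=19, Cedar=27 ⇒ Ash
Ash: Pine=3, Cedar=14, Oak=26 ⇒ Pine
Pine: Cedar=17, Oak=23 ⇒ Cedar
Cedar: Oak=39 ⇒ Oak
NN route Ridge → Sutton → Ash → Pine → Cedar → Oak → Ridge costs 96.
Optimal: Ridge → Sutton → Ash → Cedar → Pine → Oak → Ridge costs 91 (by enumerating all 60 distinct tours).
Excess = 96 − 91 = 5.

Excess over optimum: 5.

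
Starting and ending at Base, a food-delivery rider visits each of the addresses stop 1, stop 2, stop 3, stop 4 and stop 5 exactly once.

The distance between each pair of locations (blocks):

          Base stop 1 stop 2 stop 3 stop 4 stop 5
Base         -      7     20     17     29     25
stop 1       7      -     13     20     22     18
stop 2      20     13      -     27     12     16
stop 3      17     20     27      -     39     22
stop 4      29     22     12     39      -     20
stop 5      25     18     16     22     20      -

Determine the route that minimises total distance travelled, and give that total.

Minimum total distance: 91 blocks.

With 5 stops there are 5!/2 = 60 distinct round trips (a route and its reverse cost the same).
Base-stop 1-stop 2-stop 3-stop 4-stop 5-Base: 7+13+27+39+20+25 = 131
Base-stop 1-stop 2-stop 3-stop 5-stop 4-Base: 7+13+27+22+20+29 = 118
Base-stop 1-stop 2-stop 4-stop 3-stop 5-Base: 7+13+12+39+22+25 = 118
Base-stop 1-stop 2-stop 4-stop 5-stop 3-Base: 7+13+12+20+22+17 = 91
Base-stop 1-stop 2-stop 5-stop 3-stop 4-Base: 7+13+16+22+39+29 = 126
Base-stop 1-stop 2-stop 5-stop 4-stop 3-Base: 7+13+16+20+39+17 = 112
Base-stop 1-stop 3-stop 2-stop 4-stop 5-Base: 7+20+27+12+20+25 = 111
Base-stop 1-stop 3-stop 2-stop 5-stop 4-Base: 7+20+27+16+20+29 = 119
Base-stop 1-stop 3-stop 4-stop 2-stop 5-Base: 7+20+39+12+16+25 = 119
Base-stop 1-stop 3-stop 4-stop 5-stop 2-Base: 7+20+39+20+16+20 = 122
Base-stop 1-stop 3-stop 5-stop 2-stop 4-Base: 7+20+22+16+12+29 = 106
Base-stop 1-stop 3-stop 5-stop 4-stop 2-Base: 7+20+22+20+12+20 = 101
Base-stop 1-stop 4-stop 2-stop 3-stop 5-Base: 7+22+12+27+22+25 = 115
Base-stop 1-stop 4-stop 2-stop 5-stop 3-Base: 7+22+12+16+22+17 = 96
… (46 more)
The minimum is 91.
One optimal route: Base → stop 1 → stop 2 → stop 4 → stop 5 → stop 3 → Base (or its reverse).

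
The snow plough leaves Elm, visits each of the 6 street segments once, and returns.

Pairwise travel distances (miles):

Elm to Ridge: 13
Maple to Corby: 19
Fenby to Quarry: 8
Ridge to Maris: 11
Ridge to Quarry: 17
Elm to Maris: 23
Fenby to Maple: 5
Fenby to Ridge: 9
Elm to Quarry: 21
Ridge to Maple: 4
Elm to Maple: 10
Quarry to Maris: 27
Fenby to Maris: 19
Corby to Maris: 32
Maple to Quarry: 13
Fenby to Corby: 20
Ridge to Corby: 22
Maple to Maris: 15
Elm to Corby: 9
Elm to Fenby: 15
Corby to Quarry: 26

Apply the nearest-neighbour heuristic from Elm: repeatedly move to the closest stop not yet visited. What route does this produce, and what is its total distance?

Total distance 99 miles via the nearest-neighbour route Elm → Corby → Maple → Ridge → Fenby → Quarry → Maris → Elm.

From Elm: distances to unvisited — Corby=9, Maple=10, Ridge=13, Fenby=15, Quarry=21, Maris=23. Nearest is Corby (9).
From Corby: distances to unvisited — Maple=19, Fenby=20, Ridge=22, Quarry=26, Maris=32. Nearest is Maple (19).
From Maple: distances to unvisited — Ridge=4, Fenby=5, Quarry=13, Maris=15. Nearest is Ridge (4).
From Ridge: distances to unvisited — Fenby=9, Maris=11, Quarry=17. Nearest is Fenby (9).
From Fenby: distances to unvisited — Quarry=8, Maris=19. Nearest is Quarry (8).
From Quarry: distances to unvisited — Maris=27. Nearest is Maris (27).
Return Maris→Elm: 23.
Total = 9 + 19 + 4 + 9 + 8 + 27 + 23 = 99.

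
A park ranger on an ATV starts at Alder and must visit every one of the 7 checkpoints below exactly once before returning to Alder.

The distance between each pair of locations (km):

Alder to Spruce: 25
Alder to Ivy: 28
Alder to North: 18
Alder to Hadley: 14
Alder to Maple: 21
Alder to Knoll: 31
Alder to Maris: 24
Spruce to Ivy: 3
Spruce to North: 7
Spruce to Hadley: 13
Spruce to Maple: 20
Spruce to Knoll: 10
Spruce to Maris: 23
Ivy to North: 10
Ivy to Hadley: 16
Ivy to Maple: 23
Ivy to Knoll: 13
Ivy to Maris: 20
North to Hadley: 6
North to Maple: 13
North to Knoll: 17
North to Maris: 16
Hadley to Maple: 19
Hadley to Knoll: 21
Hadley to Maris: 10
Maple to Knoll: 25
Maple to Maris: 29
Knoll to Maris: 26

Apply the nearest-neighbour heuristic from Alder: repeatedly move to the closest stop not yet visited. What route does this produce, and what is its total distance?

Alder → [Hadley:14 / North:18 / Maple:21 / Maris:24 / Spruce:25 / Ivy:28 / Knoll:31] → Hadley (14)
Hadley → [North:6 / Maris:10 / Spruce:13 / Ivy:16 / Maple:19 / Knoll:21] → North (6)
North → [Spruce:7 / Ivy:10 / Maple:13 / Maris:16 / Knoll:17] → Spruce (7)
Spruce → [Ivy:3 / Knoll:10 / Maple:20 / Maris:23] → Ivy (3)
Ivy → [Knoll:13 / Maris:20 / Maple:23] → Knoll (13)
Knoll → [Maple:25 / Maris:26] → Maple (25)
Maple → [Maris:29] → Maris (29)
Return Maris→Alder: 24.
Total = 14 + 6 + 7 + 3 + 13 + 25 + 29 + 24 = 121.

121 km along Alder → Hadley → North → Spruce → Ivy → Knoll → Maple → Maris → Alder.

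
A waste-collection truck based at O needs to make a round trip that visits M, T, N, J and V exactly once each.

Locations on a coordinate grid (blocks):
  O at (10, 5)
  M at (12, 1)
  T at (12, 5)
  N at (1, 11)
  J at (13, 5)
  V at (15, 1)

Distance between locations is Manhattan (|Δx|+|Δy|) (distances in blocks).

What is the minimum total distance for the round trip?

Minimum total distance: 48 blocks.

There are 60 distinct closed tours to check (reversals are equivalent).
O - M - T - N - J - V - O: 6+4+17+18+6+9 = 60
O - M - T - N - V - J - O: 6+4+17+24+6+3 = 60
O - M - T - J - N - V - O: 6+4+1+18+24+9 = 62
O - M - T - J - V - N - O: 6+4+1+6+24+15 = 56
O - M - T - V - N - J - O: 6+4+7+24+18+3 = 62
O - M - T - V - J - N - O: 6+4+7+6+18+15 = 56
O - M - N - T - J - V - O: 6+21+17+1+6+9 = 60
O - M - N - T - V - J - O: 6+21+17+7+6+3 = 60
O - M - N - J - T - V - O: 6+21+18+1+7+9 = 62
O - M - N - J - V - T - O: 6+21+18+6+7+2 = 60
O - M - N - V - T - J - O: 6+21+24+7+1+3 = 62
O - M - N - V - J - T - O: 6+21+24+6+1+2 = 60
O - M - J - T - N - V - O: 6+5+1+17+24+9 = 62
O - M - J - T - V - N - O: 6+5+1+7+24+15 = 58
… (46 more)
O - M - V - J - T - N - O: 6+3+6+1+17+15 = 48  ← best
The minimum is 48.
One optimal route: O → M → V → J → T → N → O (or its reverse).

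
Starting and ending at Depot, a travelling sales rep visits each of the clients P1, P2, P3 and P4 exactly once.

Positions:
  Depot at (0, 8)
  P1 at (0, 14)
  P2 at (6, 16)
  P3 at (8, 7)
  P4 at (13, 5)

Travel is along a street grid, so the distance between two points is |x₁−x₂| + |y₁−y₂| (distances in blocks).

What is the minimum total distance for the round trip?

Depot→P1→P2→P3→P4→Depot: 6+8+11+7+16 = 48
Depot→P1→P2→P4→P3→Depot: 6+8+18+7+9 = 48
Depot→P1→P3→P2→P4→Depot: 6+15+11+18+16 = 66
Depot→P1→P3→P4→P2→Depot: 6+15+7+18+14 = 60
Depot→P1→P4→P2→P3→Depot: 6+22+18+11+9 = 66
Depot→P1→P4→P3→P2→Depot: 6+22+7+11+14 = 60
Depot→P2→P1→P3→P4→Depot: 14+8+15+7+16 = 60
Depot→P2→P1→P4→P3→Depot: 14+8+22+7+9 = 60
Depot→P2→P3→P1→P4→Depot: 14+11+15+22+16 = 78
Depot→P2→P4→P1→P3→Depot: 14+18+22+15+9 = 78
Depot→P3→P1→P2→P4→Depot: 9+15+8+18+16 = 66
Depot→P3→P2→P1→P4→Depot: 9+11+8+22+16 = 66
The minimum is 48.
One optimal route: Depot → P1 → P2 → P3 → P4 → Depot (or its reverse).

Minimum total distance: 48 blocks.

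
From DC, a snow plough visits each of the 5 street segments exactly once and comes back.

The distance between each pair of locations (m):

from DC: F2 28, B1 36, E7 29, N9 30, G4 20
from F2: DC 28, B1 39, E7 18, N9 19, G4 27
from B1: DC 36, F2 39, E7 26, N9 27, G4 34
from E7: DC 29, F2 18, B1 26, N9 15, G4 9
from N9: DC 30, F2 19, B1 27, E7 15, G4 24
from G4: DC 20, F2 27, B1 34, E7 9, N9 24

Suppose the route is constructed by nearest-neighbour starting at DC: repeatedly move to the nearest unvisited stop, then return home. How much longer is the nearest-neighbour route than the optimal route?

9 m longer than the optimal tour.

From DC: G4=20, F2=28, E7=29, N9=30, B1=36 → choose G4 (20).
From G4: E7=9, N9=24, F2=27, B1=34 → choose E7 (9).
From E7: N9=15, F2=18, B1=26 → choose N9 (15).
From N9: F2=19, B1=27 → choose F2 (19).
From F2: B1=39 → choose B1 (39).
NN route DC → G4 → E7 → N9 → F2 → B1 → DC costs 138.
Optimal: DC → F2 → N9 → B1 → E7 → G4 → DC costs 129 (by enumerating all 60 distinct tours).
Excess = 138 − 129 = 9.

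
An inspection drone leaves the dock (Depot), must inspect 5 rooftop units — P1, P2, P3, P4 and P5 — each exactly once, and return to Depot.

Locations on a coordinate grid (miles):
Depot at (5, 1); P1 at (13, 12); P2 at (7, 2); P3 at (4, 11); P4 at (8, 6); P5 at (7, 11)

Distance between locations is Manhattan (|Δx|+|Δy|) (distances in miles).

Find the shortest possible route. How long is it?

There are 60 distinct closed tours to check (reversals are equivalent).
Depot → P1 → P2 → P3 → P4 → P5 → Depot: 19+16+12+9+6+12 = 74
Depot → P1 → P2 → P3 → P5 → P4 → Depot: 19+16+12+3+6+8 = 64
Depot → P1 → P2 → P4 → P3 → P5 → Depot: 19+16+5+9+3+12 = 64
Depot → P1 → P2 → P4 → P5 → P3 → Depot: 19+16+5+6+3+11 = 60
Depot → P1 → P2 → P5 → P3 → P4 → Depot: 19+16+9+3+9+8 = 64
Depot → P1 → P2 → P5 → P4 → P3 → Depot: 19+16+9+6+9+11 = 70
Depot → P1 → P3 → P2 → P4 → P5 → Depot: 19+10+12+5+6+12 = 64
Depot → P1 → P3 → P2 → P5 → P4 → Depot: 19+10+12+9+6+8 = 64
Depot → P1 → P3 → P4 → P2 → P5 → Depot: 19+10+9+5+9+12 = 64
Depot → P1 → P3 → P4 → P5 → P2 → Depot: 19+10+9+6+9+3 = 56
Depot → P1 → P3 → P5 → P2 → P4 → Depot: 19+10+3+9+5+8 = 54
Depot → P1 → P3 → P5 → P4 → P2 → Depot: 19+10+3+6+5+3 = 46
Depot → P1 → P4 → P2 → P3 → P5 → Depot: 19+11+5+12+3+12 = 62
Depot → P1 → P4 → P2 → P5 → P3 → Depot: 19+11+5+9+3+11 = 58
… (46 more)
Depot → P2 → P4 → P1 → P5 → P3 → Depot: 3+5+11+7+3+11 = 40  ← best
The minimum is 40.
One optimal route: Depot → P2 → P4 → P1 → P5 → P3 → Depot (or its reverse).

Shortest round trip = 40 miles.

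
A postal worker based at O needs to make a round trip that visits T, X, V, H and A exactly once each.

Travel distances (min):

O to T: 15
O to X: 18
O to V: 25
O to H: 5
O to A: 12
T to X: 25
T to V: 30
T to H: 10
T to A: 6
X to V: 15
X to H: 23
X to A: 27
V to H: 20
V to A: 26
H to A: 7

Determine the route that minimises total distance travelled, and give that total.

O - T - X - V - H - A - O: 15+25+15+20+7+12 = 94
O - T - X - V - A - H - O: 15+25+15+26+7+5 = 93
O - T - X - H - V - A - O: 15+25+23+20+26+12 = 121
O - T - X - H - A - V - O: 15+25+23+7+26+25 = 121
O - T - X - A - V - H - O: 15+25+27+26+20+5 = 118
O - T - X - A - H - V - O: 15+25+27+7+20+25 = 119
O - T - V - X - H - A - O: 15+30+15+23+7+12 = 102
O - T - V - X - A - H - O: 15+30+15+27+7+5 = 99
O - T - V - H - X - A - O: 15+30+20+23+27+12 = 127
O - T - V - H - A - X - O: 15+30+20+7+27+18 = 117
O - T - V - A - X - H - O: 15+30+26+27+23+5 = 126
O - T - V - A - H - X - O: 15+30+26+7+23+18 = 119
O - T - H - X - V - A - O: 15+10+23+15+26+12 = 101
O - T - H - X - A - V - O: 15+10+23+27+26+25 = 126
… (46 more)
O - X - V - A - T - H - O: 18+15+26+6+10+5 = 80  ← best
The minimum is 80.
One optimal route: O → X → V → A → T → H → O (or its reverse).

80 min — the shortest possible round trip.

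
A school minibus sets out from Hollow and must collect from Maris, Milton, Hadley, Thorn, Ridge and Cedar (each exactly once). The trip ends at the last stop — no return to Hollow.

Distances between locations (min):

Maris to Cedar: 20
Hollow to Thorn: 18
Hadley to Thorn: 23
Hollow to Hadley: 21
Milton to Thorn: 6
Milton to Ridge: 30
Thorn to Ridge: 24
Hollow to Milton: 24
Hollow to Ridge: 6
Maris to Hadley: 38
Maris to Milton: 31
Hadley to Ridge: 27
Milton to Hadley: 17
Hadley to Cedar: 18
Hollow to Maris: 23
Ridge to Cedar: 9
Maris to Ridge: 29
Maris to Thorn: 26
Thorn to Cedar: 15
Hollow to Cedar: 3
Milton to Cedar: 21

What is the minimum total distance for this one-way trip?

There are 6! = 720 possible orderings.
Hollow - Maris - Milton - Hadley - Thorn - Ridge - Cedar: 23+31+17+23+24+9 = 127
Hollow - Maris - Milton - Hadley - Thorn - Cedar - Ridge: 23+31+17+23+15+9 = 118
Hollow - Maris - Milton - Hadley - Ridge - Thorn - Cedar: 23+31+17+27+24+15 = 137
Hollow - Maris - Milton - Hadley - Ridge - Cedar - Thorn: 23+31+17+27+9+15 = 122
Hollow - Maris - Milton - Hadley - Cedar - Thorn - Ridge: 23+31+17+18+15+24 = 128
Hollow - Maris - Milton - Hadley - Cedar - Ridge - Thorn: 23+31+17+18+9+24 = 122
Hollow - Maris - Milton - Thorn - Hadley - Ridge - Cedar: 23+31+6+23+27+9 = 119
Hollow - Maris - Milton - Thorn - Hadley - Cedar - Ridge: 23+31+6+23+18+9 = 110
… (712 more)
Hollow - Ridge - Cedar - Hadley - Milton - Thorn - Maris: 6+9+18+17+6+26 = 82  ← best
The minimum is 82.
One shortest path: Hollow → Ridge → Cedar → Hadley → Milton → Thorn → Maris.

Shortest open route: 82 min.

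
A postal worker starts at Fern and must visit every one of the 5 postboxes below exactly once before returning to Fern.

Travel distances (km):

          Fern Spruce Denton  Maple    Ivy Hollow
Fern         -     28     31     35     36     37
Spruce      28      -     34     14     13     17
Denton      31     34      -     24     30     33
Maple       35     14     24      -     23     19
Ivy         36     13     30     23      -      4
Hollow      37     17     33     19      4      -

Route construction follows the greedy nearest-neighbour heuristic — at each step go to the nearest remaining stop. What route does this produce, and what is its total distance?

Total distance 119 km via the nearest-neighbour route Fern → Spruce → Ivy → Hollow → Maple → Denton → Fern.

At Fern the remaining stops are Spruce 28, Denton 31, Maple 35, Ivy 36, Hollow 37; go to Spruce.
At Spruce the remaining stops are Ivy 13, Maple 14, Hollow 17, Denton 34; go to Ivy.
At Ivy the remaining stops are Hollow 4, Maple 23, Denton 30; go to Hollow.
At Hollow the remaining stops are Maple 19, Denton 33; go to Maple.
At Maple the remaining stops are Denton 24; go to Denton.
Return Denton→Fern: 31.
Total = 28 + 13 + 4 + 19 + 24 + 31 = 119.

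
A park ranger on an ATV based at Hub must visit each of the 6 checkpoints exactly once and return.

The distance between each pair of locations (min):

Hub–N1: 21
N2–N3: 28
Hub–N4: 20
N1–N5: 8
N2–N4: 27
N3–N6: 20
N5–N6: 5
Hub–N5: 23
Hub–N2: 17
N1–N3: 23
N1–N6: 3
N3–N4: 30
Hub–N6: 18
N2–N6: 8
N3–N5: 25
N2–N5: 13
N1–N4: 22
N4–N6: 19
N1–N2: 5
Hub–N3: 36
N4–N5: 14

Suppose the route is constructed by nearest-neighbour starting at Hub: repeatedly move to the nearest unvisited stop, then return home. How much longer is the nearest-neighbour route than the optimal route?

6 min longer than the optimal tour.

From Hub: N2=17, N6=18, N4=20, N1=21, N5=23, N3=36 → choose N2 (17).
From N2: N1=5, N6=8, N5=13, N4=27, N3=28 → choose N1 (5).
From N1: N6=3, N5=8, N4=22, N3=23 → choose N6 (3).
From N6: N5=5, N4=19, N3=20 → choose N5 (5).
From N5: N4=14, N3=25 → choose N4 (14).
From N4: N3=30 → choose N3 (30).
NN route Hub → N2 → N1 → N6 → N5 → N4 → N3 → Hub costs 110.
Optimal: Hub → N2 → N1 → N3 → N6 → N5 → N4 → Hub costs 104 (by enumerating all 360 distinct tours).
Excess = 110 − 104 = 6.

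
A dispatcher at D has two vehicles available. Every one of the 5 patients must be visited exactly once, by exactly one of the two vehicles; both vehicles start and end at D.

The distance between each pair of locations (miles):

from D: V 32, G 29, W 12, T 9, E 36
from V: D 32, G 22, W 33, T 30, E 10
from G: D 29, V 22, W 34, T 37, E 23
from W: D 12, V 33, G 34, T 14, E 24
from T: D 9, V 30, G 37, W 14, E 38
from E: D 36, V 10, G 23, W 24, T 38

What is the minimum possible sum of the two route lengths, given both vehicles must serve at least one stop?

There are 2^4 − 1 = 15 ways to divide the 5 stops into two non-empty groups. For each, the best each vehicle can do is its own shortest tour through its group:
  {V} + {G, W, T, E}: 64 + 99 = 163
  {G} + {V, W, T, E}: 58 + 85 = 143
  {V, G} + {W, T, E}: 83 + 83 = 166
  {W} + {V, G, T, E}: 24 + 101 = 125
  {V, W} + {G, T, E}: 77 + 99 = 176
  {G, W} + {V, T, E}: 75 + 85 = 160
  … (15 splits in total)
  {T} + {V, G, W, E}: 18 + 97 = 115  ← best
Best: vehicle 1 D → T → D = 18; vehicle 2 D → G → V → E → W → D = 97; combined 115.

115 miles — the smallest possible combined total.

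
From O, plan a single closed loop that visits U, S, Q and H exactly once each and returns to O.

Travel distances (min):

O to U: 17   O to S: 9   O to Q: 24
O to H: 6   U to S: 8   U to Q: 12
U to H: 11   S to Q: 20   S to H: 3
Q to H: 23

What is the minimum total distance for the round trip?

There are 12 distinct closed tours to check (reversals are equivalent).
O → U → S → Q → H → O: 17+8+20+23+6 = 74
O → U → S → H → Q → O: 17+8+3+23+24 = 75
O → U → Q → S → H → O: 17+12+20+3+6 = 58
O → U → Q → H → S → O: 17+12+23+3+9 = 64
O → U → H → S → Q → O: 17+11+3+20+24 = 75
O → U → H → Q → S → O: 17+11+23+20+9 = 80
O → S → U → Q → H → O: 9+8+12+23+6 = 58
O → S → U → H → Q → O: 9+8+11+23+24 = 75
O → S → Q → U → H → O: 9+20+12+11+6 = 58
O → S → H → U → Q → O: 9+3+11+12+24 = 59
O → Q → U → S → H → O: 24+12+8+3+6 = 53
O → Q → S → U → H → O: 24+20+8+11+6 = 69
The minimum is 53.
One optimal route: O → Q → U → S → H → O (or its reverse).

Shortest round trip = 53 min.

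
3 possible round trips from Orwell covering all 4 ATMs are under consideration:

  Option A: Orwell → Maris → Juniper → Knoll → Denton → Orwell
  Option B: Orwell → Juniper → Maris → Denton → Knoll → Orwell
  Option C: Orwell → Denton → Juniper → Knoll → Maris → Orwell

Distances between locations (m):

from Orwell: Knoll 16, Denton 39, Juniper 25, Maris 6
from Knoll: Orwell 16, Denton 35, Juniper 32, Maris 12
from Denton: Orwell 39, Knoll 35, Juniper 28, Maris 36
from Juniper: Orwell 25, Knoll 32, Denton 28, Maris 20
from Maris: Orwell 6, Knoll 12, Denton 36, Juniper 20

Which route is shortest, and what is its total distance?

Option A: 6 + 20 + 32 + 35 + 39 = 132
Option B: 25 + 20 + 36 + 35 + 16 = 132
Option C: 39 + 28 + 32 + 12 + 6 = 117

Shortest is Option C, total 117 m.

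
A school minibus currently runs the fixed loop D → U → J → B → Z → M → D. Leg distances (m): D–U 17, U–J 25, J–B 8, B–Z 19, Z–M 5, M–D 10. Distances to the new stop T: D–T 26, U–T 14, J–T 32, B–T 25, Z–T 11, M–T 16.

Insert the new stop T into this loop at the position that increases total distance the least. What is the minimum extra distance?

Minimum extra distance: 17 m, inserting T between B and Z.

Insertion cost between consecutive stops i–j is d(i,T) + d(T,j) − d(i,j):
  between D and U: 26 + 14 − 17 = 23
  between U and J: 14 + 32 − 25 = 21
  between J and B: 32 + 25 − 8 = 49
  between B and Z: 25 + 11 − 19 = 17
  between Z and M: 11 + 16 − 5 = 22
  between M and D: 16 + 26 − 10 = 32
Cheapest insertion is between B and Z, adding 17.
New total = 84 + 17 = 101.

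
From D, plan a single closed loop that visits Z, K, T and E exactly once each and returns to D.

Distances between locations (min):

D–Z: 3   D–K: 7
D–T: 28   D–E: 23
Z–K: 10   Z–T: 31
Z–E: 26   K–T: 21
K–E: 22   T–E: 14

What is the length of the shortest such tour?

71 min — the shortest possible round trip.

D → Z → K → T → E → D: 3+10+21+14+23 = 71
D → Z → K → E → T → D: 3+10+22+14+28 = 77
D → Z → T → K → E → D: 3+31+21+22+23 = 100
D → Z → T → E → K → D: 3+31+14+22+7 = 77
D → Z → E → K → T → D: 3+26+22+21+28 = 100
D → Z → E → T → K → D: 3+26+14+21+7 = 71
D → K → Z → T → E → D: 7+10+31+14+23 = 85
D → K → Z → E → T → D: 7+10+26+14+28 = 85
D → K → T → Z → E → D: 7+21+31+26+23 = 108
D → K → E → Z → T → D: 7+22+26+31+28 = 114
D → T → Z → K → E → D: 28+31+10+22+23 = 114
D → T → K → Z → E → D: 28+21+10+26+23 = 108
The minimum is 71.
One optimal route: D → Z → K → T → E → D (or its reverse).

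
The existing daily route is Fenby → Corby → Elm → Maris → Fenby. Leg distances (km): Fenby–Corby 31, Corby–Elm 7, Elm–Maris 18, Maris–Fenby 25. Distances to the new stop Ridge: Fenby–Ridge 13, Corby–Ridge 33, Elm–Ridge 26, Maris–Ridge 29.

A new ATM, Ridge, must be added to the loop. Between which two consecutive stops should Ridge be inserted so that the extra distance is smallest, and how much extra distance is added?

+15 km — insert Ridge between Fenby and Corby.

Insertion cost between consecutive stops i–j is d(i,Ridge) + d(Ridge,j) − d(i,j):
  between Fenby and Corby: 13 + 33 − 31 = 15
  between Corby and Elm: 33 + 26 − 7 = 52
  between Elm and Maris: 26 + 29 − 18 = 37
  between Maris and Fenby: 29 + 13 − 25 = 17
Cheapest insertion is between Fenby and Corby, adding 15.
New total = 81 + 15 = 96.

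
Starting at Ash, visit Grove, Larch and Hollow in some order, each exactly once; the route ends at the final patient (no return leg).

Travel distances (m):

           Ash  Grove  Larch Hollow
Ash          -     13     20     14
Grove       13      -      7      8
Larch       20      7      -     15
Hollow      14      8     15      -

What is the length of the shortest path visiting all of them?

Shortest open route: 29 m.

There are 3! = 6 possible orderings.
Ash - Grove - Larch - Hollow: 13+7+15 = 35
Ash - Grove - Hollow - Larch: 13+8+15 = 36
Ash - Larch - Grove - Hollow: 20+7+8 = 35
Ash - Larch - Hollow - Grove: 20+15+8 = 43
Ash - Hollow - Grove - Larch: 14+8+7 = 29
Ash - Hollow - Larch - Grove: 14+15+7 = 36
The minimum is 29.
One shortest path: Ash → Hollow → Grove → Larch.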